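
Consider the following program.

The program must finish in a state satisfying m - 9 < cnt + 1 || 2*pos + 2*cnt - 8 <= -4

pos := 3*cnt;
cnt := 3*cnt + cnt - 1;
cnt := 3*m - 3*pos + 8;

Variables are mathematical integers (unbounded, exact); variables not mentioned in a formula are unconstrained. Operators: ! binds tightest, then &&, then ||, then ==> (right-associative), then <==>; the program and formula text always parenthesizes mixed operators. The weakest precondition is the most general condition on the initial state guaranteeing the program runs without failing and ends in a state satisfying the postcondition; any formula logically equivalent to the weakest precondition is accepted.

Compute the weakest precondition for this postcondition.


Working backward. After the program, the postcondition m - 9 < cnt + 1 || 2*pos + 2*cnt - 8 <= -4 must hold; in canonical form it is m < cnt + 10 || 2*cnt + 2*pos <= 4.
Before cnt := 3*m - 3*pos + 8: 3*pos < 2*m + 18 || 6*m <= 4*pos - 12
Before cnt := 3*cnt + cnt - 1: 3*pos < 2*m + 18 || 6*m <= 4*pos - 12
Before pos := 3*cnt: 9*cnt < 2*m + 18 || 6*m <= 12*cnt - 12
Answer: WP = 9*cnt < 2*m + 18 || 6*m <= 12*cnt - 12


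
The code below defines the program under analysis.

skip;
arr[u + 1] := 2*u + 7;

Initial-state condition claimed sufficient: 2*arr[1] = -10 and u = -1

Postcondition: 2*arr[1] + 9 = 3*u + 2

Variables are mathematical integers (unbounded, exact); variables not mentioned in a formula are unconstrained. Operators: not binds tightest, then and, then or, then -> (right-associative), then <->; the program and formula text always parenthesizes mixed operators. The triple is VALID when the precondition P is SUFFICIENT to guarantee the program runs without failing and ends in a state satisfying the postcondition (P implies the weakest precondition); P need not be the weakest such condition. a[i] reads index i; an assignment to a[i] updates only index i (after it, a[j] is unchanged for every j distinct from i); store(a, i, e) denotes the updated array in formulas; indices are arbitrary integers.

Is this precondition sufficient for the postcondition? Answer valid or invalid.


Working backward. After the program, the postcondition 2*arr[1] + 9 = 3*u + 2 must hold; in canonical form it is 2*arr[1] = 3*u - 7.
Before arr[u + 1] := 2*u + 7: 2*store(arr, u + 1, 2*u + 7)[1] = 3*u - 7
Before skip: 2*store(arr, u + 1, 2*u + 7)[1] = 3*u - 7
The weakest precondition is 2*store(arr, u + 1, 2*u + 7)[1] = 3*u - 7.
Check whether 2*arr[1] = -10 and u = -1 implies it.
Every state satisfying the precondition satisfies the weakest precondition: the implication holds.
Answer: valid


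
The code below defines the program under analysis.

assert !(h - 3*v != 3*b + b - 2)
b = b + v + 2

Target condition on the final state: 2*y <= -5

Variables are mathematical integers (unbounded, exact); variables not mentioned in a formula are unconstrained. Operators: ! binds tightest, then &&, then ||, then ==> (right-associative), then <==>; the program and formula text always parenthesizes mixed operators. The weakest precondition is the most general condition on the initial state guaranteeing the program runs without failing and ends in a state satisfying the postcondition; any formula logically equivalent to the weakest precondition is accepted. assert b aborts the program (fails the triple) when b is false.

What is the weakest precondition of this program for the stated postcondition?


Working backward. After the program, 2*y <= -5 must hold.
Before b := b + v + 2: 2*y <= -5
Before assert !(h - 3*v != 3*b + b - 2): (!(h != 4*b + 3*v - 2)) && 2*y <= -5
Answer: WP = (!(h != 4*b + 3*v - 2)) && 2*y <= -5


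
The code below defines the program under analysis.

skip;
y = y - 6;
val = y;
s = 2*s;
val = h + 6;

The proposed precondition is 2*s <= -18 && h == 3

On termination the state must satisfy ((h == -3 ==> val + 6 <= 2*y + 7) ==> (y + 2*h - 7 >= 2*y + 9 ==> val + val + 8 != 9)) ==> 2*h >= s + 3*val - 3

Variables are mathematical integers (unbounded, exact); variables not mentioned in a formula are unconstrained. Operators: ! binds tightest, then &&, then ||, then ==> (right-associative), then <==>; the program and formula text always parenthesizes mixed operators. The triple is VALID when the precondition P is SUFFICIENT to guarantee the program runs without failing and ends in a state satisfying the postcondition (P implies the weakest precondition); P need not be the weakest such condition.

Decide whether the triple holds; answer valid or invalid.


Working backward. After the program, the postcondition ((h == -3 ==> val + 6 <= 2*y + 7) ==> (y + 2*h - 7 >= 2*y + 9 ==> val + val + 8 != 9)) ==> 2*h >= s + 3*val - 3 must hold; in canonical form it is ((h == -3 ==> val <= 2*y + 1) ==> (2*h >= y + 16 ==> 2*val != 1)) ==> 2*h >= s + 3*val - 3.
Before val := h + 6: ((h == -3 ==> h <= 2*y - 5) ==> (2*h >= y + 16 ==> 2*h != -11)) ==> h + s <= -15
Before s := 2*s: ((h == -3 ==> h <= 2*y - 5) ==> (2*h >= y + 16 ==> 2*h != -11)) ==> h + 2*s <= -15
Before val := y: ((h == -3 ==> h <= 2*y - 5) ==> (2*h >= y + 16 ==> 2*h != -11)) ==> h + 2*s <= -15
Before y := y - 6: ((h == -3 ==> h <= 2*y - 17) ==> (2*h >= y + 10 ==> 2*h != -11)) ==> h + 2*s <= -15
Before skip: ((h == -3 ==> h <= 2*y - 17) ==> (2*h >= y + 10 ==> 2*h != -11)) ==> h + 2*s <= -15
The weakest precondition is ((h == -3 ==> h <= 2*y - 17) ==> (2*h >= y + 10 ==> 2*h != -11)) ==> h + 2*s <= -15.
Check whether 2*s <= -18 && h == 3 implies it.
Every state satisfying the precondition satisfies the weakest precondition: the implication holds.
Answer: valid


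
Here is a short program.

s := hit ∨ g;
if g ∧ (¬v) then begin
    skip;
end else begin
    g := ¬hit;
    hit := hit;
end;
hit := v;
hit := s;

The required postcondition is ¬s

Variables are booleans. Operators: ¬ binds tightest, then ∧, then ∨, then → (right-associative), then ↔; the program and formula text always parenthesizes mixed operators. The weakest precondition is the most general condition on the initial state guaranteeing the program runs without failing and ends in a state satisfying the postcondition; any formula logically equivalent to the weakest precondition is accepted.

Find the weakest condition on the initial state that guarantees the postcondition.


Working backward. After the program, ¬s must hold.
Before hit := s: ¬s
Before hit := v: ¬s
Then branch requires ¬s; else branch requires ¬s.
Before the if: ((g ∧ (¬v)) → (¬s)) ∧ ((¬(g ∧ (¬v))) → (¬s))
Before s := hit ∨ g: ((g ∧ (¬v)) → (¬(hit ∨ g))) ∧ ((¬(g ∧ (¬v))) → (¬(hit ∨ g)))
Answer: WP = ((g ∧ (¬v)) → (¬(hit ∨ g))) ∧ ((¬(g ∧ (¬v))) → (¬(hit ∨ g)))


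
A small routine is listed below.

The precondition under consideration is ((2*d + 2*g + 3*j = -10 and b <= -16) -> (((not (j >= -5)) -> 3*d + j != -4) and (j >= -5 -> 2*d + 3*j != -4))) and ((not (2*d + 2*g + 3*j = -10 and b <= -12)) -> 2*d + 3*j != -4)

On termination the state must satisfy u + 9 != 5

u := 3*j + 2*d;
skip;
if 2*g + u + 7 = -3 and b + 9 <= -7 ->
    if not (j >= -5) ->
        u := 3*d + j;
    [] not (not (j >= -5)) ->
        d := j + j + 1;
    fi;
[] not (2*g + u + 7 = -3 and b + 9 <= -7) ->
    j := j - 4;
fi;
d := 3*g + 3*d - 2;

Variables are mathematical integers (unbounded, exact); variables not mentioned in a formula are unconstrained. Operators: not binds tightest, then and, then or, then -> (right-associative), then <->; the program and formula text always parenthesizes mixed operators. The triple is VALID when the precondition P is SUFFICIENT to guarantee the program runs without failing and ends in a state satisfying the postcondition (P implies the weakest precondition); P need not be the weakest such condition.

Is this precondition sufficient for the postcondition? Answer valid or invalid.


Working backward. After the program, the postcondition u + 9 != 5 must hold; in canonical form it is u != -4.
Before d := 3*g + 3*d - 2: u != -4
Then branch requires ((not (j >= -5)) -> 3*d + j != -4) and (j >= -5 -> u != -4); else branch requires u != -4.
Before the if: ((2*g + u = -10 and b <= -16) -> (((not (j >= -5)) -> 3*d + j != -4) and (j >= -5 -> u != -4))) and ((not (2*g + u = -10 and b <= -16)) -> u != -4)
Before skip: ((2*g + u = -10 and b <= -16) -> (((not (j >= -5)) -> 3*d + j != -4) and (j >= -5 -> u != -4))) and ((not (2*g + u = -10 and b <= -16)) -> u != -4)
Before u := 3*j + 2*d: ((2*d + 2*g + 3*j = -10 and b <= -16) -> (((not (j >= -5)) -> 3*d + j != -4) and (j >= -5 -> 2*d + 3*j != -4))) and ((not (2*d + 2*g + 3*j = -10 and b <= -16)) -> 2*d + 3*j != -4)
The weakest precondition is ((2*d + 2*g + 3*j = -10 and b <= -16) -> (((not (j >= -5)) -> 3*d + j != -4) and (j >= -5 -> 2*d + 3*j != -4))) and ((not (2*d + 2*g + 3*j = -10 and b <= -16)) -> 2*d + 3*j != -4).
Check whether ((2*d + 2*g + 3*j = -10 and b <= -16) -> (((not (j >= -5)) -> 3*d + j != -4) and (j >= -5 -> 2*d + 3*j != -4))) and ((not (2*d + 2*g + 3*j = -10 and b <= -12)) -> 2*d + 3*j != -4) implies it.
Countermodel: at the initial state b = -12, d = -2, g = -3, j = 0, the precondition holds but the weakest precondition fails.
Answer: invalid


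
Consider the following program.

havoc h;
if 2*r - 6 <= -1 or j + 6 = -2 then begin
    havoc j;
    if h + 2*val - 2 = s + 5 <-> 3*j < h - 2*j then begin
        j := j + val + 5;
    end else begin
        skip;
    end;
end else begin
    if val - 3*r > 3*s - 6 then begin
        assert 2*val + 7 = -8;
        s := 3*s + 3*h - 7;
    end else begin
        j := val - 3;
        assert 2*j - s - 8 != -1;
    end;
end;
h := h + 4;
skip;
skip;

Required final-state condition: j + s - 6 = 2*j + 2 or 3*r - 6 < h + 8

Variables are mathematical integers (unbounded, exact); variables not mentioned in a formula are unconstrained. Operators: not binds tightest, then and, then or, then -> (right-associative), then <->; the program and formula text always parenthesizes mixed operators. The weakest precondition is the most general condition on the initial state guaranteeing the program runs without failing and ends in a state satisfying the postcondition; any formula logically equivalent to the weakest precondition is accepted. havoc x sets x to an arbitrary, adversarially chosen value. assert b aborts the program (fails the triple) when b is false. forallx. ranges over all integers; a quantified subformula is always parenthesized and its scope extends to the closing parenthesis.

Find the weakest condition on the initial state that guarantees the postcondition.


Working backward. After the program, the postcondition j + s - 6 = 2*j + 2 or 3*r - 6 < h + 8 must hold; in canonical form it is s = j + 8 or 3*r < h + 14.
Before skip: s = j + 8 or 3*r < h + 14
Before skip: s = j + 8 or 3*r < h + 14
Before h := h + 4: s = j + 8 or 3*r < h + 18
Then branch requires forall j_1. (((h + 2*val = s + 7 <-> 5*j_1 < h) -> (s = j_1 + val + 13 or 3*r < h + 18)) and ((not (h + 2*val = s + 7 <-> 5*j_1 < h)) -> (s = j_1 + 8 or 3*r < h + 18))); else branch requires (val > 3*r + 3*s - 6 -> (2*val = -15 and (3*h + 3*s = j + 15 or 3*r < h + 18))) and ((not (val > 3*r + 3*s - 6)) -> (2*val != s + 13 and (s = val + 5 or 3*r < h + 18))).
Before the if: ((2*r <= 5 or j = -8) -> (forall j_1. (((h + 2*val = s + 7 <-> 5*j_1 < h) -> (s = j_1 + val + 13 or 3*r < h + 18)) and ((not (h + 2*val = s + 7 <-> 5*j_1 < h)) -> (s = j_1 + 8 or 3*r < h + 18))))) and ((not (2*r <= 5 or j = -8)) -> ((val > 3*r + 3*s - 6 -> (2*val = -15 and (3*h + 3*s = j + 15 or 3*r < h + 18))) and ((not (val > 3*r + 3*s - 6)) -> (2*val != s + 13 and (s = val + 5 or 3*r < h + 18)))))
Before havoc h: forall h_1. (((2*r <= 5 or j = -8) -> (forall j_1. (((h_1 + 2*val = s + 7 <-> 5*j_1 < h_1) -> (s = j_1 + val + 13 or 3*r < h_1 + 18)) and ((not (h_1 + 2*val = s + 7 <-> 5*j_1 < h_1)) -> (s = j_1 + 8 or 3*r < h_1 + 18))))) and ((not (2*r <= 5 or j = -8)) -> ((val > 3*r + 3*s - 6 -> (2*val = -15 and (3*h_1 + 3*s = j + 15 or 3*r < h_1 + 18))) and ((not (val > 3*r + 3*s - 6)) -> (2*val != s + 13 and (s = val + 5 or 3*r < h_1 + 18))))))
Answer: WP = forall h_1. (((2*r <= 5 or j = -8) -> (forall j_1. (((h_1 + 2*val = s + 7 <-> 5*j_1 < h_1) -> (s = j_1 + val + 13 or 3*r < h_1 + 18)) and ((not (h_1 + 2*val = s + 7 <-> 5*j_1 < h_1)) -> (s = j_1 + 8 or 3*r < h_1 + 18))))) and ((not (2*r <= 5 or j = -8)) -> ((val > 3*r + 3*s - 6 -> (2*val = -15 and (3*h_1 + 3*s = j + 15 or 3*r < h_1 + 18))) and ((not (val > 3*r + 3*s - 6)) -> (2*val != s + 13 and (s = val + 5 or 3*r < h_1 + 18))))))


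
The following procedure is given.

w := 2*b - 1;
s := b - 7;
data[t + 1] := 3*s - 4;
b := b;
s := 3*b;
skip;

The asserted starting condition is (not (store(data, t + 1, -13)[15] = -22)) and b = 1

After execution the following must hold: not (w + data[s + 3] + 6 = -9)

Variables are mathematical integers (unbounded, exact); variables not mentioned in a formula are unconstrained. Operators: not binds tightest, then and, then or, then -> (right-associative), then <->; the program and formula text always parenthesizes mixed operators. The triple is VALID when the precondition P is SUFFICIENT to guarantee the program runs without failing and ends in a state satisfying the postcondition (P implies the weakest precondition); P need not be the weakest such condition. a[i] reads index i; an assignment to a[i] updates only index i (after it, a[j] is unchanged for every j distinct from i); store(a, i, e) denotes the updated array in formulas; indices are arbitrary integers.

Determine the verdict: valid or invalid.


Working backward. After the program, the postcondition not (w + data[s + 3] + 6 = -9) must hold; in canonical form it is not (data[s + 3] + w = -15).
Before skip: not (data[s + 3] + w = -15)
Before s := 3*b: not (data[3*b + 3] + w = -15)
Before b := b: not (data[3*b + 3] + w = -15)
Before data[t + 1] := 3*s - 4: not (store(data, t + 1, 3*s - 4)[3*b + 3] + w = -15)
Before s := b - 7: not (store(data, t + 1, 3*b - 25)[3*b + 3] + w = -15)
Before w := 2*b - 1: not (store(data, t + 1, 3*b - 25)[3*b + 3] + 2*b = -14)
The weakest precondition is not (store(data, t + 1, 3*b - 25)[3*b + 3] + 2*b = -14).
Check whether (not (store(data, t + 1, -13)[15] = -22)) and b = 1 implies it.
Countermodel: at the initial state b = 1, data = {[6] = -16, [15] = 2, elsewhere 2}, t = 14, the precondition holds but the weakest precondition fails.
Answer: invalid


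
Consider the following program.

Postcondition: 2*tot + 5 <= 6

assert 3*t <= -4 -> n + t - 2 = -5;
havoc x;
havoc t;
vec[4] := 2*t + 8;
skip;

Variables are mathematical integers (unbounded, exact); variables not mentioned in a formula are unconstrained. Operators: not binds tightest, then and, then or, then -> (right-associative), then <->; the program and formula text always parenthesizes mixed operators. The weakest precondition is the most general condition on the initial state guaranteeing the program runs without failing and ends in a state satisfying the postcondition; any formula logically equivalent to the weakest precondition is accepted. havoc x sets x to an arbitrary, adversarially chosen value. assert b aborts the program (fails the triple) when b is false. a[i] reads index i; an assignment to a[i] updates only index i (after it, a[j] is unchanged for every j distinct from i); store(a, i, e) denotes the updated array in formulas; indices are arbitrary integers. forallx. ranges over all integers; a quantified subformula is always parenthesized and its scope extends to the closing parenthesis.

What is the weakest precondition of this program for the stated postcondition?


Working backward. After the program, the postcondition 2*tot + 5 <= 6 must hold; in canonical form it is 2*tot <= 1.
Before skip: 2*tot <= 1
Before vec[4] := 2*t + 8: 2*tot <= 1
Before havoc t: 2*tot <= 1
Before havoc x: 2*tot <= 1
Before assert 3*t <= -4 -> n + t - 2 = -5: (3*t <= -4 -> n + t = -3) and 2*tot <= 1
Answer: WP = (3*t <= -4 -> n + t = -3) and 2*tot <= 1


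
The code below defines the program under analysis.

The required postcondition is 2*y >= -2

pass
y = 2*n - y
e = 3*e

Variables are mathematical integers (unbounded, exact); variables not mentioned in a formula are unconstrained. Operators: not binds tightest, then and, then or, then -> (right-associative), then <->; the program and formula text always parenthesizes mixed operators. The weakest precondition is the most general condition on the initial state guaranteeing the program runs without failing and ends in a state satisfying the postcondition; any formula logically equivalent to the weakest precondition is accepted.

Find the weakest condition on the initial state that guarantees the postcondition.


Working backward. After the program, 2*y >= -2 must hold.
Before e := 3*e: 2*y >= -2
Before y := 2*n - y: 4*n >= 2*y - 2
Before skip: 4*n >= 2*y - 2
Answer: WP = 4*n >= 2*y - 2


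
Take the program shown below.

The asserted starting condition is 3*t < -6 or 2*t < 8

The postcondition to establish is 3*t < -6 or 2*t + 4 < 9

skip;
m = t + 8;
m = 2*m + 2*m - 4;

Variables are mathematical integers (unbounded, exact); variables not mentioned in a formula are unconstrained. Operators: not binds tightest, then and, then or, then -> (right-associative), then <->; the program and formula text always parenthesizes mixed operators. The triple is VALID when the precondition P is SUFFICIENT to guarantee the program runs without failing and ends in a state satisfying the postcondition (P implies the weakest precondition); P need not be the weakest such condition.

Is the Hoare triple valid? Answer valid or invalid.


Working backward. After the program, the postcondition 3*t < -6 or 2*t + 4 < 9 must hold; in canonical form it is 3*t < -6 or 2*t < 5.
Before m := 2*m + 2*m - 4: 3*t < -6 or 2*t < 5
Before m := t + 8: 3*t < -6 or 2*t < 5
Before skip: 3*t < -6 or 2*t < 5
The weakest precondition is 3*t < -6 or 2*t < 5.
Check whether 3*t < -6 or 2*t < 8 implies it.
Countermodel: at the initial state t = 3, the precondition holds but the weakest precondition fails.
Answer: invalid


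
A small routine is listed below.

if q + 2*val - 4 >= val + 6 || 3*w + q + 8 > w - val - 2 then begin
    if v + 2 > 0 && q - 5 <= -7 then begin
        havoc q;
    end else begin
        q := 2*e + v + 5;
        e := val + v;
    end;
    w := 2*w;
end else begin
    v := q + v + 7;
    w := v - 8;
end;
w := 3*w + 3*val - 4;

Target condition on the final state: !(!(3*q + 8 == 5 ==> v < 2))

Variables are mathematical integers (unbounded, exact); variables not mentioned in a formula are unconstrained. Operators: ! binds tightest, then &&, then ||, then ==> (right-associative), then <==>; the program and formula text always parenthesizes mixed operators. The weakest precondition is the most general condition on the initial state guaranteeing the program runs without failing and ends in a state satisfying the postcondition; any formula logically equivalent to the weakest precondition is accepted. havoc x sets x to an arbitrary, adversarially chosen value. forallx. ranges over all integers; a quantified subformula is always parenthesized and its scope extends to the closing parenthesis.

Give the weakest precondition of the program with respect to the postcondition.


Working backward. After the program, the postcondition !(!(3*q + 8 == 5 ==> v < 2)) must hold; in canonical form it is 3*q == -3 ==> v < 2.
Before w := 3*w + 3*val - 4: 3*q == -3 ==> v < 2
Then branch requires ((v > -2 && q <= -2) ==> (forall q_1. (3*q_1 == -3 ==> v < 2))) && ((!(v > -2 && q <= -2)) ==> (6*e + 3*v == -18 ==> v < 2)); else branch requires 3*q == -3 ==> q + v < -5.
Before the if: ((q + val >= 10 || q + val + 2*w > -10) ==> (((v > -2 && q <= -2) ==> (forall q_1. (3*q_1 == -3 ==> v < 2))) && ((!(v > -2 && q <= -2)) ==> (6*e + 3*v == -18 ==> v < 2)))) && ((!(q + val >= 10 || q + val + 2*w > -10)) ==> (3*q == -3 ==> q + v < -5))
Answer: WP = ((q + val >= 10 || q + val + 2*w > -10) ==> (((v > -2 && q <= -2) ==> (forall q_1. (3*q_1 == -3 ==> v < 2))) && ((!(v > -2 && q <= -2)) ==> (6*e + 3*v == -18 ==> v < 2)))) && ((!(q + val >= 10 || q + val + 2*w > -10)) ==> (3*q == -3 ==> q + v < -5))


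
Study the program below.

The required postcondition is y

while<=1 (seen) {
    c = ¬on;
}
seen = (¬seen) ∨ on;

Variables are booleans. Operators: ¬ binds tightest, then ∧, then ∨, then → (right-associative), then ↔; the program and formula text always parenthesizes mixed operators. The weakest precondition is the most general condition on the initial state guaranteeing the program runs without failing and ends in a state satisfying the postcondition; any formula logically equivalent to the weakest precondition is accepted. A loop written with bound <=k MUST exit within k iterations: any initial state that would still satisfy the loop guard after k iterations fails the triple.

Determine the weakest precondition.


Working backward. After the program, y must hold.
Before seen := (¬seen) ∨ on: y
Before the loop (bound <=1), unroll the exhaustion recursion (WP_0 = exit-now case; WP_j = one more guarded iteration, up to j = 1):
  WP_0: (¬seen) ∧ y
  WP_1: (seen → ((¬seen) ∧ y)) ∧ ((¬seen) → y)
So before the loop: (seen → ((¬seen) ∧ y)) ∧ ((¬seen) → y)
Answer: WP = (seen → ((¬seen) ∧ y)) ∧ ((¬seen) → y)


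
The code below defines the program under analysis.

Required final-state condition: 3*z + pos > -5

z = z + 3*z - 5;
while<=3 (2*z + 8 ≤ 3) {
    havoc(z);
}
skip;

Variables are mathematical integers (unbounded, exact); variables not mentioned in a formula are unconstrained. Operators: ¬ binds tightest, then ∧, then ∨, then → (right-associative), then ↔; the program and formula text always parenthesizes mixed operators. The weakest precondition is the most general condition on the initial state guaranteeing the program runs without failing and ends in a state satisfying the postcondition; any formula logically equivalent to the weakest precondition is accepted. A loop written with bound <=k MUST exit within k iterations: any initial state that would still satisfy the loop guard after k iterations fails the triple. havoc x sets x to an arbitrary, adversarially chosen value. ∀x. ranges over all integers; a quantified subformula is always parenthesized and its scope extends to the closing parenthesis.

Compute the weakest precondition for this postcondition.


Working backward. After the program, the postcondition 3*z + pos > -5 must hold; in canonical form it is pos + 3*z > -5.
Before skip: pos + 3*z > -5
Before the loop (bound <=3), unroll the exhaustion recursion (WP_0 = exit-now case; WP_j = one more guarded iteration, up to j = 3):
  WP_0: (¬(2*z ≤ -5)) ∧ pos + 3*z > -5
  WP_1: (2*z ≤ -5 → (∀z_1. ((¬(2*z_1 ≤ -5)) ∧ pos + 3*z_1 > -5))) ∧ ((¬(2*z ≤ -5)) → pos + 3*z > -5)
  WP_2: (2*z ≤ -5 → (∀z_2. ((2*z_2 ≤ -5 → (∀z_1. ((¬(2*z_1 ≤ -5)) ∧ pos + 3*z_1 > -5))) ∧ ((¬(2*z_2 ≤ -5)) → pos + 3*z_2 > -5)))) ∧ ((¬(2*z ≤ -5)) → pos + 3*z > -5)
  WP_3: (2*z ≤ -5 → (∀z_3. ((2*z_3 ≤ -5 → (∀z_2. ((2*z_2 ≤ -5 → (∀z_1. ((¬(2*z_1 ≤ -5)) ∧ pos + 3*z_1 > -5))) ∧ ((¬(2*z_2 ≤ -5)) → pos + 3*z_2 > -5)))) ∧ ((¬(2*z_3 ≤ -5)) → pos + 3*z_3 > -5)))) ∧ ((¬(2*z ≤ -5)) → pos + 3*z > -5)
So before the loop: (2*z ≤ -5 → (∀z_3. ((2*z_3 ≤ -5 → (∀z_2. ((2*z_2 ≤ -5 → (∀z_1. ((¬(2*z_1 ≤ -5)) ∧ pos + 3*z_1 > -5))) ∧ ((¬(2*z_2 ≤ -5)) → pos + 3*z_2 > -5)))) ∧ ((¬(2*z_3 ≤ -5)) → pos + 3*z_3 > -5)))) ∧ ((¬(2*z ≤ -5)) → pos + 3*z > -5)
Before z := z + 3*z - 5: (8*z ≤ 5 → (∀z_3. ((2*z_3 ≤ -5 → (∀z_2. ((2*z_2 ≤ -5 → (∀z_1. ((¬(2*z_1 ≤ -5)) ∧ pos + 3*z_1 > -5))) ∧ ((¬(2*z_2 ≤ -5)) → pos + 3*z_2 > -5)))) ∧ ((¬(2*z_3 ≤ -5)) → pos + 3*z_3 > -5)))) ∧ ((¬(8*z ≤ 5)) → pos + 12*z > 10)
Answer: WP = (8*z ≤ 5 → (∀z_3. ((2*z_3 ≤ -5 → (∀z_2. ((2*z_2 ≤ -5 → (∀z_1. ((¬(2*z_1 ≤ -5)) ∧ pos + 3*z_1 > -5))) ∧ ((¬(2*z_2 ≤ -5)) → pos + 3*z_2 > -5)))) ∧ ((¬(2*z_3 ≤ -5)) → pos + 3*z_3 > -5)))) ∧ ((¬(8*z ≤ 5)) → pos + 12*z > 10)


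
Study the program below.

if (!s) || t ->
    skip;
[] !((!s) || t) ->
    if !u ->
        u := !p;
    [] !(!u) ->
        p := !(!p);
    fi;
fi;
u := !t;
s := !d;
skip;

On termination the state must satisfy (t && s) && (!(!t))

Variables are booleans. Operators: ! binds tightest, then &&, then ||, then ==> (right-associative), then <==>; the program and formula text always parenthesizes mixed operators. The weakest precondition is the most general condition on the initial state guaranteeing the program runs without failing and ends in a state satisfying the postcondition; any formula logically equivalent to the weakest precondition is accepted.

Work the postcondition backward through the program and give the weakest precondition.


Working backward. After the program, the postcondition (t && s) && (!(!t)) must hold; in canonical form it is t && s.
Before skip: t && s
Before s := !d: t && (!d)
Before u := !t: t && (!d)
Then branch requires t && (!d); else branch requires ((!u) ==> (t && (!d))) && (u ==> (t && (!d))).
Before the if: (((!s) || t) ==> (t && (!d))) && ((!((!s) || t)) ==> (((!u) ==> (t && (!d))) && (u ==> (t && (!d)))))
Answer: WP = (((!s) || t) ==> (t && (!d))) && ((!((!s) || t)) ==> (((!u) ==> (t && (!d))) && (u ==> (t && (!d)))))


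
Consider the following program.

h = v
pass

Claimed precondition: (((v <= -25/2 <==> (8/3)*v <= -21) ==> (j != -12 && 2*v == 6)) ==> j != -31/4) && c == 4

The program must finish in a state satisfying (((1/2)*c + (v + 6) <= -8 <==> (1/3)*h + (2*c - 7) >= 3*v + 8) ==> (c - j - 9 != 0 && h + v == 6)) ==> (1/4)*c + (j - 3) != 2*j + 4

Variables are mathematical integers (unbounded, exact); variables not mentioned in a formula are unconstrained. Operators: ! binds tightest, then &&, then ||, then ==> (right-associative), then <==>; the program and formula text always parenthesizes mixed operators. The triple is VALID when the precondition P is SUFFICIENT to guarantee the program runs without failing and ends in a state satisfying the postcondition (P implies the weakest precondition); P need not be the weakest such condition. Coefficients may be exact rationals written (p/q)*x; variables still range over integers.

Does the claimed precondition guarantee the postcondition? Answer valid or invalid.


Working backward. After the program, the postcondition (((1/2)*c + (v + 6) <= -8 <==> (1/3)*h + (2*c - 7) >= 3*v + 8) ==> (c - j - 9 != 0 && h + v == 6)) ==> (1/4)*c + (j - 3) != 2*j + 4 must hold; in canonical form it is (((1/2)*c + v <= -14 <==> 2*c + (1/3)*h >= 3*v + 15) ==> (c != j + 9 && h + v == 6)) ==> (1/4)*c != j + 7.
Before skip: (((1/2)*c + v <= -14 <==> 2*c + (1/3)*h >= 3*v + 15) ==> (c != j + 9 && h + v == 6)) ==> (1/4)*c != j + 7
Before h := v: (((1/2)*c + v <= -14 <==> 2*c >= (8/3)*v + 15) ==> (c != j + 9 && 2*v == 6)) ==> (1/4)*c != j + 7
The weakest precondition is (((1/2)*c + v <= -14 <==> 2*c >= (8/3)*v + 15) ==> (c != j + 9 && 2*v == 6)) ==> (1/4)*c != j + 7.
Check whether (((v <= -25/2 <==> (8/3)*v <= -21) ==> (j != -12 && 2*v == 6)) ==> j != -31/4) && c == 4 implies it.
Countermodel: at the initial state c = 4, j = -6, v = 3, the precondition holds but the weakest precondition fails.
Answer: invalid


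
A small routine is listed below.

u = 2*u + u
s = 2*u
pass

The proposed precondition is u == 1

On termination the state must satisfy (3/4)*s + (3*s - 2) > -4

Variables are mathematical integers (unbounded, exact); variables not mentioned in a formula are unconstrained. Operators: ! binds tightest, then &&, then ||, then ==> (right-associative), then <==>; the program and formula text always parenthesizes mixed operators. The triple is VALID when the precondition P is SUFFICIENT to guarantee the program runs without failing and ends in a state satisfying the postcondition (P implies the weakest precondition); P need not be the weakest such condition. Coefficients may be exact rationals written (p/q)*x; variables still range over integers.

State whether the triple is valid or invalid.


Working backward. After the program, the postcondition (3/4)*s + (3*s - 2) > -4 must hold; in canonical form it is (15/4)*s > -2.
Before skip: (15/4)*s > -2
Before s := 2*u: (15/2)*u > -2
Before u := 2*u + u: (45/2)*u > -2
The weakest precondition is (45/2)*u > -2.
Check whether u == 1 implies it.
Every state satisfying the precondition satisfies the weakest precondition: the implication holds.
Answer: valid


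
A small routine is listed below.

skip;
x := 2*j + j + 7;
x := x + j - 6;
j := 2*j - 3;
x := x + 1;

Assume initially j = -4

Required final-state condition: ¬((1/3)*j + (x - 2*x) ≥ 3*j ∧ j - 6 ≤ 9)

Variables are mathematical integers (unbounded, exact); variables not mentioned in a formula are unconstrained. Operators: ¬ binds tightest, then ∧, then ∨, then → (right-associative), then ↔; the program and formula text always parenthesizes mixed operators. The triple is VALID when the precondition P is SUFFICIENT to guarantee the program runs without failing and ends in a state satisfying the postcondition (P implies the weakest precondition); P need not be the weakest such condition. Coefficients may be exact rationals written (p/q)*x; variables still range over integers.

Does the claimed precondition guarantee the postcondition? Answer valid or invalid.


Working backward. After the program, the postcondition ¬((1/3)*j + (x - 2*x) ≥ 3*j ∧ j - 6 ≤ 9) must hold; in canonical form it is ¬((8/3)*j + x ≤ 0 ∧ j ≤ 15).
Before x := x + 1: ¬((8/3)*j + x ≤ -1 ∧ j ≤ 15)
Before j := 2*j - 3: ¬((16/3)*j + x ≤ 7 ∧ 2*j ≤ 18)
Before x := x + j - 6: ¬((19/3)*j + x ≤ 13 ∧ 2*j ≤ 18)
Before x := 2*j + j + 7: ¬((28/3)*j ≤ 6 ∧ 2*j ≤ 18)
Before skip: ¬((28/3)*j ≤ 6 ∧ 2*j ≤ 18)
The weakest precondition is ¬((28/3)*j ≤ 6 ∧ 2*j ≤ 18).
Check whether j = -4 implies it.
Countermodel: at the initial state j = -4, the precondition holds but the weakest precondition fails.
Answer: invalid


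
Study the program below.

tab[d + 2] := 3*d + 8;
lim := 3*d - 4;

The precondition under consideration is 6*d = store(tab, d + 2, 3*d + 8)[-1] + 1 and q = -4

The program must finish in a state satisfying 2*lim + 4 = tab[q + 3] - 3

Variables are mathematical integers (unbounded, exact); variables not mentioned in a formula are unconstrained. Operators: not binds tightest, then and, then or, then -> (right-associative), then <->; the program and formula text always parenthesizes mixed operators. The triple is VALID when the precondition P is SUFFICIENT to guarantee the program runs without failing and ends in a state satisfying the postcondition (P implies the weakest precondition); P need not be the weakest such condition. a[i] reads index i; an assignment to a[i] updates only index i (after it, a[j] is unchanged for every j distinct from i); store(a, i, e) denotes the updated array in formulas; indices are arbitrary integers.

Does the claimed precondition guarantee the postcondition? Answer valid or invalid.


Working backward. After the program, the postcondition 2*lim + 4 = tab[q + 3] - 3 must hold; in canonical form it is 2*lim = tab[q + 3] - 7.
Before lim := 3*d - 4: 6*d = tab[q + 3] + 1
Before tab[d + 2] := 3*d + 8: 6*d = store(tab, d + 2, 3*d + 8)[q + 3] + 1
The weakest precondition is 6*d = store(tab, d + 2, 3*d + 8)[q + 3] + 1.
Check whether 6*d = store(tab, d + 2, 3*d + 8)[-1] + 1 and q = -4 implies it.
Every state satisfying the precondition satisfies the weakest precondition: the implication holds.
Answer: valid


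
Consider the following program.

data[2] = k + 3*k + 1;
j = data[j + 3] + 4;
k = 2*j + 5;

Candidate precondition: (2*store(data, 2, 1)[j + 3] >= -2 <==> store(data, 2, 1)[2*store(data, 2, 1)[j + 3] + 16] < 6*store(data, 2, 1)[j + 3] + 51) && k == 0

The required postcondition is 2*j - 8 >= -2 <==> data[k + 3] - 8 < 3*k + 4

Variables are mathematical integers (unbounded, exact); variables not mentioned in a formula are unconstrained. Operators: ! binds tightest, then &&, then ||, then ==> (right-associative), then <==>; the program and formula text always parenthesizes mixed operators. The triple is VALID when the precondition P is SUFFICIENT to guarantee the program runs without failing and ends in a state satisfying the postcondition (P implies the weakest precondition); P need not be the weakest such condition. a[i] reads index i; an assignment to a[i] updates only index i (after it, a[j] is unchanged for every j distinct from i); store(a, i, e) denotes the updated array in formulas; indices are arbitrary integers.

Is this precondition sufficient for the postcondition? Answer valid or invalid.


Working backward. After the program, the postcondition 2*j - 8 >= -2 <==> data[k + 3] - 8 < 3*k + 4 must hold; in canonical form it is 2*j >= 6 <==> data[k + 3] < 3*k + 12.
Before k := 2*j + 5: 2*j >= 6 <==> data[2*j + 8] < 6*j + 27
Before j := data[j + 3] + 4: 2*data[j + 3] >= -2 <==> data[2*data[j + 3] + 16] < 6*data[j + 3] + 51
Before data[2] := k + 3*k + 1: 2*store(data, 2, 4*k + 1)[j + 3] >= -2 <==> store(data, 2, 4*k + 1)[2*store(data, 2, 4*k + 1)[j + 3] + 16] < 6*store(data, 2, 4*k + 1)[j + 3] + 51
The weakest precondition is 2*store(data, 2, 4*k + 1)[j + 3] >= -2 <==> store(data, 2, 4*k + 1)[2*store(data, 2, 4*k + 1)[j + 3] + 16] < 6*store(data, 2, 4*k + 1)[j + 3] + 51.
Check whether (2*store(data, 2, 1)[j + 3] >= -2 <==> store(data, 2, 1)[2*store(data, 2, 1)[j + 3] + 16] < 6*store(data, 2, 1)[j + 3] + 51) && k == 0 implies it.
Every state satisfying the precondition satisfies the weakest precondition: the implication holds.
Answer: valid


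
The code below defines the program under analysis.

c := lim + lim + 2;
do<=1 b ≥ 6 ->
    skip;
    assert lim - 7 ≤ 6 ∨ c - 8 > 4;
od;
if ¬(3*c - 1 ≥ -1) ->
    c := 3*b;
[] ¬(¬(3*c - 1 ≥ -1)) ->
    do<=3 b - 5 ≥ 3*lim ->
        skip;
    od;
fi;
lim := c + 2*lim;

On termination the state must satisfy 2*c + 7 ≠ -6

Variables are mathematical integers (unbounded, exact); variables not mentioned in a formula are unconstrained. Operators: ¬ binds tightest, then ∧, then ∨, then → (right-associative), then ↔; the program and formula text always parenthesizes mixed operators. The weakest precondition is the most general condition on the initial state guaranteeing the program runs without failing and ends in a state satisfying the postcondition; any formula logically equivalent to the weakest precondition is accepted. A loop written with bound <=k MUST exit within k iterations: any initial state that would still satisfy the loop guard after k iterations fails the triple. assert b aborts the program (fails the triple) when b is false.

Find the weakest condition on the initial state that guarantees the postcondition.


Working backward. After the program, the postcondition 2*c + 7 ≠ -6 must hold; in canonical form it is 2*c ≠ -13.
Before lim := c + 2*lim: 2*c ≠ -13
Then branch requires 6*b ≠ -13; else branch requires (b ≥ 3*lim + 5 → ((b ≥ 3*lim + 5 → ((b ≥ 3*lim + 5 → ((¬(b ≥ 3*lim + 5)) ∧ 2*c ≠ -13)) ∧ ((¬(b ≥ 3*lim + 5)) → 2*c ≠ -13))) ∧ ((¬(b ≥ 3*lim + 5)) → 2*c ≠ -13))) ∧ ((¬(b ≥ 3*lim + 5)) → 2*c ≠ -13).
Before the if: ((¬(3*c ≥ 0)) → 6*b ≠ -13) ∧ (3*c ≥ 0 → ((b ≥ 3*lim + 5 → ((b ≥ 3*lim + 5 → ((b ≥ 3*lim + 5 → ((¬(b ≥ 3*lim + 5)) ∧ 2*c ≠ -13)) ∧ ((¬(b ≥ 3*lim + 5)) → 2*c ≠ -13))) ∧ ((¬(b ≥ 3*lim + 5)) → 2*c ≠ -13))) ∧ ((¬(b ≥ 3*lim + 5)) → 2*c ≠ -13)))
Before the loop (bound <=1), unroll the exhaustion recursion (WP_0 = exit-now case; WP_j = one more guarded iteration, up to j = 1):
  WP_0: (¬(b ≥ 6)) ∧ ((¬(3*c ≥ 0)) → 6*b ≠ -13) ∧ (3*c ≥ 0 → ((b ≥ 3*lim + 5 → ((b ≥ 3*lim + 5 → ((b ≥ 3*lim + 5 → ((¬(b ≥ 3*lim + 5)) ∧ 2*c ≠ -13)) ∧ ((¬(b ≥ 3*lim + 5)) → 2*c ≠ -13))) ∧ ((¬(b ≥ 3*lim + 5)) → 2*c ≠ -13))) ∧ ((¬(b ≥ 3*lim + 5)) → 2*c ≠ -13)))
  WP_1: (b ≥ 6 → ((lim ≤ 13 ∨ c > 12) ∧ (¬(b ≥ 6)) ∧ ((¬(3*c ≥ 0)) → 6*b ≠ -13) ∧ (3*c ≥ 0 → ((b ≥ 3*lim + 5 → ((b ≥ 3*lim + 5 → ((b ≥ 3*lim + 5 → ((¬(b ≥ 3*lim + 5)) ∧ 2*c ≠ -13)) ∧ ((¬(b ≥ 3*lim + 5)) → 2*c ≠ -13))) ∧ ((¬(b ≥ 3*lim + 5)) → 2*c ≠ -13))) ∧ ((¬(b ≥ 3*lim + 5)) → 2*c ≠ -13))))) ∧ ((¬(b ≥ 6)) → (((¬(3*c ≥ 0)) → 6*b ≠ -13) ∧ (3*c ≥ 0 → ((b ≥ 3*lim + 5 → ((b ≥ 3*lim + 5 → ((b ≥ 3*lim + 5 → ((¬(b ≥ 3*lim + 5)) ∧ 2*c ≠ -13)) ∧ ((¬(b ≥ 3*lim + 5)) → 2*c ≠ -13))) ∧ ((¬(b ≥ 3*lim + 5)) → 2*c ≠ -13))) ∧ ((¬(b ≥ 3*lim + 5)) → 2*c ≠ -13)))))
So before the loop: (b ≥ 6 → ((lim ≤ 13 ∨ c > 12) ∧ (¬(b ≥ 6)) ∧ ((¬(3*c ≥ 0)) → 6*b ≠ -13) ∧ (3*c ≥ 0 → ((b ≥ 3*lim + 5 → ((b ≥ 3*lim + 5 → ((b ≥ 3*lim + 5 → ((¬(b ≥ 3*lim + 5)) ∧ 2*c ≠ -13)) ∧ ((¬(b ≥ 3*lim + 5)) → 2*c ≠ -13))) ∧ ((¬(b ≥ 3*lim + 5)) → 2*c ≠ -13))) ∧ ((¬(b ≥ 3*lim + 5)) → 2*c ≠ -13))))) ∧ ((¬(b ≥ 6)) → (((¬(3*c ≥ 0)) → 6*b ≠ -13) ∧ (3*c ≥ 0 → ((b ≥ 3*lim + 5 → ((b ≥ 3*lim + 5 → ((b ≥ 3*lim + 5 → ((¬(b ≥ 3*lim + 5)) ∧ 2*c ≠ -13)) ∧ ((¬(b ≥ 3*lim + 5)) → 2*c ≠ -13))) ∧ ((¬(b ≥ 3*lim + 5)) → 2*c ≠ -13))) ∧ ((¬(b ≥ 3*lim + 5)) → 2*c ≠ -13)))))
Before c := lim + lim + 2: (b ≥ 6 → ((lim ≤ 13 ∨ 2*lim > 10) ∧ (¬(b ≥ 6)) ∧ ((¬(6*lim ≥ -6)) → 6*b ≠ -13) ∧ (6*lim ≥ -6 → ((b ≥ 3*lim + 5 → ((b ≥ 3*lim + 5 → ((b ≥ 3*lim + 5 → ((¬(b ≥ 3*lim + 5)) ∧ 4*lim ≠ -17)) ∧ ((¬(b ≥ 3*lim + 5)) → 4*lim ≠ -17))) ∧ ((¬(b ≥ 3*lim + 5)) → 4*lim ≠ -17))) ∧ ((¬(b ≥ 3*lim + 5)) → 4*lim ≠ -17))))) ∧ ((¬(b ≥ 6)) → (((¬(6*lim ≥ -6)) → 6*b ≠ -13) ∧ (6*lim ≥ -6 → ((b ≥ 3*lim + 5 → ((b ≥ 3*lim + 5 → ((b ≥ 3*lim + 5 → ((¬(b ≥ 3*lim + 5)) ∧ 4*lim ≠ -17)) ∧ ((¬(b ≥ 3*lim + 5)) → 4*lim ≠ -17))) ∧ ((¬(b ≥ 3*lim + 5)) → 4*lim ≠ -17))) ∧ ((¬(b ≥ 3*lim + 5)) → 4*lim ≠ -17)))))
Answer: WP = (b ≥ 6 → ((lim ≤ 13 ∨ 2*lim > 10) ∧ (¬(b ≥ 6)) ∧ ((¬(6*lim ≥ -6)) → 6*b ≠ -13) ∧ (6*lim ≥ -6 → ((b ≥ 3*lim + 5 → ((b ≥ 3*lim + 5 → ((b ≥ 3*lim + 5 → ((¬(b ≥ 3*lim + 5)) ∧ 4*lim ≠ -17)) ∧ ((¬(b ≥ 3*lim + 5)) → 4*lim ≠ -17))) ∧ ((¬(b ≥ 3*lim + 5)) → 4*lim ≠ -17))) ∧ ((¬(b ≥ 3*lim + 5)) → 4*lim ≠ -17))))) ∧ ((¬(b ≥ 6)) → (((¬(6*lim ≥ -6)) → 6*b ≠ -13) ∧ (6*lim ≥ -6 → ((b ≥ 3*lim + 5 → ((b ≥ 3*lim + 5 → ((b ≥ 3*lim + 5 → ((¬(b ≥ 3*lim + 5)) ∧ 4*lim ≠ -17)) ∧ ((¬(b ≥ 3*lim + 5)) → 4*lim ≠ -17))) ∧ ((¬(b ≥ 3*lim + 5)) → 4*lim ≠ -17))) ∧ ((¬(b ≥ 3*lim + 5)) → 4*lim ≠ -17)))))


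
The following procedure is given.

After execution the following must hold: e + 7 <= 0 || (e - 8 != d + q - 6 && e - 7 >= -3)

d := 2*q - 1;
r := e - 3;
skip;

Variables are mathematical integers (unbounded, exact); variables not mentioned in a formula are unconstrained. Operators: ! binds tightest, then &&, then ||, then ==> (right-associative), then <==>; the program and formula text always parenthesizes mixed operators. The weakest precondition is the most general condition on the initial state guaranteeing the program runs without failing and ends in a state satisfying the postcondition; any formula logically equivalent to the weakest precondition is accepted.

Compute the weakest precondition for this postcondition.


Working backward. After the program, the postcondition e + 7 <= 0 || (e - 8 != d + q - 6 && e - 7 >= -3) must hold; in canonical form it is e <= -7 || (e != d + q + 2 && e >= 4).
Before skip: e <= -7 || (e != d + q + 2 && e >= 4)
Before r := e - 3: e <= -7 || (e != d + q + 2 && e >= 4)
Before d := 2*q - 1: e <= -7 || (e != 3*q + 1 && e >= 4)
Answer: WP = e <= -7 || (e != 3*q + 1 && e >= 4)


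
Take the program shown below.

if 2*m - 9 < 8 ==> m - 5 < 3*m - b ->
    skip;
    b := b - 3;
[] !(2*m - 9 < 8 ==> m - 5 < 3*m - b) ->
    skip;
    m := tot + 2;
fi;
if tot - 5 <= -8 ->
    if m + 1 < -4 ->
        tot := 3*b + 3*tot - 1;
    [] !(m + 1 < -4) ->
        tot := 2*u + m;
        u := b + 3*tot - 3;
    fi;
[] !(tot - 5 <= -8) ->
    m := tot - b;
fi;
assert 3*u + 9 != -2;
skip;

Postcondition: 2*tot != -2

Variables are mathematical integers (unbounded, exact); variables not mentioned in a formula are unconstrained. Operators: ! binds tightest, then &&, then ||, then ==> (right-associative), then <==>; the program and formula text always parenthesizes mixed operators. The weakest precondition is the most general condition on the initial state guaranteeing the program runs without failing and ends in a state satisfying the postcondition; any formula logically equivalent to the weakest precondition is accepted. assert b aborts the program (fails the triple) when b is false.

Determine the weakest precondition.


Working backward. After the program, 2*tot != -2 must hold.
Before skip: 2*tot != -2
Before assert 3*u + 9 != -2: 3*u != -11 && 2*tot != -2
Then branch requires (m < -5 ==> (3*u != -11 && 6*b + 6*tot != 0)) && ((!(m < -5)) ==> (3*b + 9*m + 18*u != -2 && 2*m + 4*u != -2)); else branch requires 3*u != -11 && 2*tot != -2.
Before the if: (tot <= -3 ==> ((m < -5 ==> (3*u != -11 && 6*b + 6*tot != 0)) && ((!(m < -5)) ==> (3*b + 9*m + 18*u != -2 && 2*m + 4*u != -2)))) && ((!(tot <= -3)) ==> (3*u != -11 && 2*tot != -2))
Then branch requires (tot <= -3 ==> ((m < -5 ==> (3*u != -11 && 6*b + 6*tot != 18)) && ((!(m < -5)) ==> (3*b + 9*m + 18*u != 7 && 2*m + 4*u != -2)))) && ((!(tot <= -3)) ==> (3*u != -11 && 2*tot != -2)); else branch requires (tot <= -3 ==> ((tot < -7 ==> (3*u != -11 && 6*b + 6*tot != 0)) && ((!(tot < -7)) ==> (3*b + 9*tot + 18*u != -20 && 2*tot + 4*u != -6)))) && ((!(tot <= -3)) ==> (3*u != -11 && 2*tot != -2)).
Before the if: ((2*m < 17 ==> b < 2*m + 5) ==> ((tot <= -3 ==> ((m < -5 ==> (3*u != -11 && 6*b + 6*tot != 18)) && ((!(m < -5)) ==> (3*b + 9*m + 18*u != 7 && 2*m + 4*u != -2)))) && ((!(tot <= -3)) ==> (3*u != -11 && 2*tot != -2)))) && ((!(2*m < 17 ==> b < 2*m + 5)) ==> ((tot <= -3 ==> ((tot < -7 ==> (3*u != -11 && 6*b + 6*tot != 0)) && ((!(tot < -7)) ==> (3*b + 9*tot + 18*u != -20 && 2*tot + 4*u != -6)))) && ((!(tot <= -3)) ==> (3*u != -11 && 2*tot != -2))))
Answer: WP = ((2*m < 17 ==> b < 2*m + 5) ==> ((tot <= -3 ==> ((m < -5 ==> (3*u != -11 && 6*b + 6*tot != 18)) && ((!(m < -5)) ==> (3*b + 9*m + 18*u != 7 && 2*m + 4*u != -2)))) && ((!(tot <= -3)) ==> (3*u != -11 && 2*tot != -2)))) && ((!(2*m < 17 ==> b < 2*m + 5)) ==> ((tot <= -3 ==> ((tot < -7 ==> (3*u != -11 && 6*b + 6*tot != 0)) && ((!(tot < -7)) ==> (3*b + 9*tot + 18*u != -20 && 2*tot + 4*u != -6)))) && ((!(tot <= -3)) ==> (3*u != -11 && 2*tot != -2))))
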